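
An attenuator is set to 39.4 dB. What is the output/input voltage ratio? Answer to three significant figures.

0.0107

Voltage ratio = 10^(dB/20).
10^(-39.4/20) = 10^(-1.970) = 0.0107.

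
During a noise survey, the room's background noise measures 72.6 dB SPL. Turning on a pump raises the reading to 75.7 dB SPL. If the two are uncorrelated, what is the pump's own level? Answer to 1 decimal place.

72.8 dB SPL

Remove the background by subtracting linear intensities:
L_src = 10·log₁₀(10^(75.7/10) − 10^(72.6/10)) = 10·log₁₀(18960000) = 72.8 dB SPL.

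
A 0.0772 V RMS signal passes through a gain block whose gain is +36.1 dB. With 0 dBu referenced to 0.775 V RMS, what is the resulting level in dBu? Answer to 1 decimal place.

Input level: 20·log₁₀(0.0772/0.775) = -20.03 dBu.
Output: -20.03 + 36.1 = +16.1 dBu.

+16.1 dBu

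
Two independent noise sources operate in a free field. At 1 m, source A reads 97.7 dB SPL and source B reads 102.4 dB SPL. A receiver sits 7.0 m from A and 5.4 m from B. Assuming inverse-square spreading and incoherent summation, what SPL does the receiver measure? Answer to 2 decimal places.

At the listener: L_A = 97.7 − 20·log₁₀(7.0) = 80.798 dB; L_B = 102.4 − 20·log₁₀(5.4) = 87.752 dB.
Combined: 10·log₁₀(10^(80.798/10)+10^(87.752/10)) = 88.55 dB SPL.

88.55 dB SPL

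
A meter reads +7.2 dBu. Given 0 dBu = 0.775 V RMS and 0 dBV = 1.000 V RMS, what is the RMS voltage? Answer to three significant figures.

V = 0.775 V × 10^(+7.2/20).
= 0.775 × 2.291 = 1.78 V.

1.78 V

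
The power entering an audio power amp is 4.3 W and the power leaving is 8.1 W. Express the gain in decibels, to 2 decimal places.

2.75 dB

Power ratio → dB uses the 10·log₁₀ form:
10·log₁₀(8.1/4.3) = 10·log₁₀(1.884) = 2.75 dB.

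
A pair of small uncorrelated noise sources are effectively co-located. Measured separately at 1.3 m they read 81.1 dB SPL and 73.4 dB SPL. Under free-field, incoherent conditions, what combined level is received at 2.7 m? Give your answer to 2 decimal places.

Combined at 1.3 m: 10·log₁₀(10^(81.1/10)+10^(73.4/10)) = 81.781 dB SPL.
Then apply −20·log₁₀(2.7/1.3) = -6.348 dB → 75.43 dB SPL.

75.43 dB SPL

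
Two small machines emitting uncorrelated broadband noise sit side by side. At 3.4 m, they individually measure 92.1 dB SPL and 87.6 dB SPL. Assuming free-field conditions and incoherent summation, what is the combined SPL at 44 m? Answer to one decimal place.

71.2 dB SPL

Combined at 3.4 m: 10·log₁₀(10^(92.1/10)+10^(87.6/10)) = 93.42 dB SPL.
Then apply −20·log₁₀(44/3.4) = -22.24 dB → 71.2 dB SPL.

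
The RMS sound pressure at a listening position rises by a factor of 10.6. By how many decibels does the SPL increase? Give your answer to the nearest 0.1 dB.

20.5 dB

SPL change from a pressure ratio uses the 20·log₁₀ form:
20·log₁₀(10.6) = 20.5 dB.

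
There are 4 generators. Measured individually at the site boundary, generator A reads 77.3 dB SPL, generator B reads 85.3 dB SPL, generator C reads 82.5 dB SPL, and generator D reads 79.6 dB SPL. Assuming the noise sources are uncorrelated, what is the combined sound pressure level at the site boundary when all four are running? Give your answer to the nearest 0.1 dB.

88.2 dB SPL

Uncorrelated sources add in intensity (power), not in dB.
L_total = 10·log₁₀(10^(77.3/10) + 10^(85.3/10) + 10^(82.5/10) + 10^(79.6/10)) = 10·log₁₀(661600000) = 88.2 dB SPL.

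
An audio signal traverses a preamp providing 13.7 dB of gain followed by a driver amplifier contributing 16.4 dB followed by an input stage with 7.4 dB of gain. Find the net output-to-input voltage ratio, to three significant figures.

Net gain = 13.7 + 16.4 + 7.4 = 37.5 dB.
Voltage ratio = 10^(37.5/20) = 75.0.

75.0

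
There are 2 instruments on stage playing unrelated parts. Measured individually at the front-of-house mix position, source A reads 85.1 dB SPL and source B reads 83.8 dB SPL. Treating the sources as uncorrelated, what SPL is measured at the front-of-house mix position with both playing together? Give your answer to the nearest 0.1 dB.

87.5 dB SPL

Add the sources as powers (linear), then convert back to dB:
L_total = 10·log₁₀(10^(85.1/10) + 10^(83.8/10)) = 10·log₁₀(563500000) = 87.5 dB SPL.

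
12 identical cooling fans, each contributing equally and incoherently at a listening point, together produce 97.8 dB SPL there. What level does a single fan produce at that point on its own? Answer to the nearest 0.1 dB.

87.0 dB SPL

12 equal incoherent sources add 10·log₁₀(12) = 10.79 dB over one source.
L_one = 97.8 − 10.79 = 87.0 dB SPL.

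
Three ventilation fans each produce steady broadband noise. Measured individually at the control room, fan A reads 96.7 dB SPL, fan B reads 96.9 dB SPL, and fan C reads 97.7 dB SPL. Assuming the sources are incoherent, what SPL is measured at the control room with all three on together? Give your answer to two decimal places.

101.89 dB SPL

Incoherent sources sum as intensities:
L_total = 10·log₁₀(10^(96.7/10) + 10^(96.9/10) + 10^(97.7/10)) = 10·log₁₀(15464000000) = 101.89 dB SPL.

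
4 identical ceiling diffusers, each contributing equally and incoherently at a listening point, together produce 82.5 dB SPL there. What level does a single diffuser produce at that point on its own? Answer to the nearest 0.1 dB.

4 equal incoherent sources add 10·log₁₀(4) = 6.02 dB over one source.
L_one = 82.5 − 6.02 = 76.5 dB SPL.

76.5 dB SPL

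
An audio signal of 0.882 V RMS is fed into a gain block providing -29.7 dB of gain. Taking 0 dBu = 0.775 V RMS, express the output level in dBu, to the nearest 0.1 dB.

-28.6 dBu

Input level: 20·log₁₀(0.882/0.775) = 1.12 dBu.
Output: 1.12 − 29.7 = -28.6 dBu.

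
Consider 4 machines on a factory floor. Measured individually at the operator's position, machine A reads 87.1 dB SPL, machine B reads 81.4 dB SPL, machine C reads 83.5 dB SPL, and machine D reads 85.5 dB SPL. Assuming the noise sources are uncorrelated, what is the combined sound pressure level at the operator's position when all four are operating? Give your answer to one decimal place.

90.9 dB SPL

Incoherent sources sum as intensities:
L_total = 10·log₁₀(10^(87.1/10) + 10^(81.4/10) + 10^(83.5/10) + 10^(85.5/10)) = 10·log₁₀(1230000000) = 90.9 dB SPL.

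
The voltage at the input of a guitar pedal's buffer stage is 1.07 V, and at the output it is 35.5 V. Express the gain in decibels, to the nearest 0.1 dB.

30.4 dB

Voltage ratio → dB uses the 20·log₁₀ form:
20·log₁₀(35.5/1.07) = 20·log₁₀(33.18) = 30.4 dB.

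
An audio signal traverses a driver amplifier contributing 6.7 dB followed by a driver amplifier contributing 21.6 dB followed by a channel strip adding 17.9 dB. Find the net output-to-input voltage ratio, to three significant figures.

Net gain = 6.7 + 21.6 + 17.9 = 46.2 dB.
Voltage ratio = 10^(46.2/20) = 204.

204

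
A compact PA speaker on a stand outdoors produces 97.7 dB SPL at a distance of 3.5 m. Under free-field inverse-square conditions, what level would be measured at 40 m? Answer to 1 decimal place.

76.5 dB SPL

Inverse-square spreading gives ΔL = −20·log₁₀(d₂/d₁).
ΔL = −20·log₁₀(40/3.5) = -21.16 dB, so L₂ = 97.7 + (-21.16) = 76.5 dB SPL.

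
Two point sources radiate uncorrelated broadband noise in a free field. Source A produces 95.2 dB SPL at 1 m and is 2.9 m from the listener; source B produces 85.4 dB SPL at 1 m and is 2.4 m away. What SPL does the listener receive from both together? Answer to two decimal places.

86.57 dB SPL

At the listener: L_A = 95.2 − 20·log₁₀(2.9) = 85.952 dB; L_B = 85.4 − 20·log₁₀(2.4) = 77.796 dB.
Combined: 10·log₁₀(10^(85.952/10)+10^(77.796/10)) = 86.57 dB SPL.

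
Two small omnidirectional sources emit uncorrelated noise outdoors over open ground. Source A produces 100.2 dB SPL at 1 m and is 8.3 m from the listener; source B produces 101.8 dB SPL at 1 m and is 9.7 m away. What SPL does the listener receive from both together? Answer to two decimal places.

84.95 dB SPL

At the listener: L_A = 100.2 − 20·log₁₀(8.3) = 81.818 dB; L_B = 101.8 − 20·log₁₀(9.7) = 82.065 dB.
Combined: 10·log₁₀(10^(81.818/10)+10^(82.065/10)) = 84.95 dB SPL.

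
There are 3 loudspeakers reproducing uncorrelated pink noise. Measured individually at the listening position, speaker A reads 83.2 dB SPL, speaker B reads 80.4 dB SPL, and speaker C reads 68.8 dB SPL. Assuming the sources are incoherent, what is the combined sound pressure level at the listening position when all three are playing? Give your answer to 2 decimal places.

Add the sources as powers (linear), then convert back to dB:
L_total = 10·log₁₀(10^(83.2/10) + 10^(80.4/10) + 10^(68.8/10)) = 10·log₁₀(326200000) = 85.13 dB SPL.

85.13 dB SPL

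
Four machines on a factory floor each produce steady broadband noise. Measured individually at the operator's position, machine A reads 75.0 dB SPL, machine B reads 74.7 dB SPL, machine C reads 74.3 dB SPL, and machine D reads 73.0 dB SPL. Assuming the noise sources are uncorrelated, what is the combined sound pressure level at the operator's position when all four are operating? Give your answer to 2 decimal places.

Incoherent sources sum as intensities:
L_total = 10·log₁₀(10^(75.0/10) + 10^(74.7/10) + 10^(74.3/10) + 10^(73.0/10)) = 10·log₁₀(108000000) = 80.33 dB SPL.

80.33 dB SPL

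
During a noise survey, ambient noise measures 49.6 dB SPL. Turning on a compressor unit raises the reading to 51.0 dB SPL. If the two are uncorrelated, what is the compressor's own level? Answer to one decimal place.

45.4 dB SPL

Subtract intensities: L_src = 10·log₁₀(10^(L_total/10) − 10^(L_bg/10)).
L_src = 10·log₁₀(10^(51.0/10) − 10^(49.6/10)) = 10·log₁₀(34690) = 45.4 dB SPL.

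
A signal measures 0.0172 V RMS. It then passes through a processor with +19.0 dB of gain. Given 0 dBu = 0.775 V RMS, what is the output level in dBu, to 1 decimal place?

-14.1 dBu

Input level: 20·log₁₀(0.0172/0.775) = -33.08 dBu.
Output: -33.08 + 19.0 = -14.1 dBu.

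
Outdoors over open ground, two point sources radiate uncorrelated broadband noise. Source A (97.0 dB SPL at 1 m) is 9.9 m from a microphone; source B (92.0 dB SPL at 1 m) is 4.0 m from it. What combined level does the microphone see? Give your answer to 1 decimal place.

At the listener: L_A = 97.0 − 20·log₁₀(9.9) = 77.09 dB; L_B = 92.0 − 20·log₁₀(4.0) = 79.96 dB.
Combined: 10·log₁₀(10^(77.09/10)+10^(79.96/10)) = 81.8 dB SPL.

81.8 dB SPL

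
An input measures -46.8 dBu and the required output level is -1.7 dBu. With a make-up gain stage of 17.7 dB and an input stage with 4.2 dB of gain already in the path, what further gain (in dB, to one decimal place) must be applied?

The required make-up gain is the shortfall in the dB sum.
G = -1.7 − (-46.8) − 17.7 − 4.2 = 23.2 dB.

23.2 dB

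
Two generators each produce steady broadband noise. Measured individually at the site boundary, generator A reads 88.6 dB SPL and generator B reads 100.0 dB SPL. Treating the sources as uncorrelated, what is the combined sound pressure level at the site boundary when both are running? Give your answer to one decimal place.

100.3 dB SPL

Uncorrelated sources add in intensity (power), not in dB.
L_total = 10·log₁₀(10^(88.6/10) + 10^(100.0/10)) = 10·log₁₀(10724000000) = 100.3 dB SPL.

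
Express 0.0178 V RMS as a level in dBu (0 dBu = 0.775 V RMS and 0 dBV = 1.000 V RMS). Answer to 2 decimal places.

dBu = 20·log₁₀(V / 0.775 V).
20·log₁₀(0.0178/0.775) = -32.78 dBu.

-32.78 dBu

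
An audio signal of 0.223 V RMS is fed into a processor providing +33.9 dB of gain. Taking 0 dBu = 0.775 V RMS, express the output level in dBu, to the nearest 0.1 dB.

+23.1 dBu

Input level: 20·log₁₀(0.223/0.775) = -10.82 dBu.
Output: -10.82 + 33.9 = +23.1 dBu.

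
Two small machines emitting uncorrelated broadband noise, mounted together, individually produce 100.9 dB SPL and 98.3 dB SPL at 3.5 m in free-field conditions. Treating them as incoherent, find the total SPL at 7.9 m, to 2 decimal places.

95.73 dB SPL

Combined at 3.5 m: 10·log₁₀(10^(100.9/10)+10^(98.3/10)) = 102.802 dB SPL.
Then apply −20·log₁₀(7.9/3.5) = -7.071 dB → 95.73 dB SPL.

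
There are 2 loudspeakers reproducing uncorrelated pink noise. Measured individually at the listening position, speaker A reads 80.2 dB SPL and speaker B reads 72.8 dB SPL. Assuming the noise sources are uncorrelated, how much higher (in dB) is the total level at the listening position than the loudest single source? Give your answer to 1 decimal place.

Uncorrelated sources add in intensity (power), not in dB.
L_total = 10·log₁₀(10^(80.2/10) + 10^(72.8/10)) = 80.93 dB SPL.
Excess over the loudest (80.2 dB): 80.93 − 80.2 = 0.7 dB.

0.7 dB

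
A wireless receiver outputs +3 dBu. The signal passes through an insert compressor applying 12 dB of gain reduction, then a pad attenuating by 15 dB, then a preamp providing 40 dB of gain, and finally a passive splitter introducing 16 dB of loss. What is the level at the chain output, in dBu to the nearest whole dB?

0 dBu

Cascaded gains and losses add directly in dB.
+3 − 12 − 15 + 40 − 16 = 0 dBu.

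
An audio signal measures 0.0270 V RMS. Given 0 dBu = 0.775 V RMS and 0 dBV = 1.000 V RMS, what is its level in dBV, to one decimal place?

-31.4 dBV

dBV = 20·log₁₀(V / 1.000 V).
20·log₁₀(0.0270/1.000) = -31.4 dBV.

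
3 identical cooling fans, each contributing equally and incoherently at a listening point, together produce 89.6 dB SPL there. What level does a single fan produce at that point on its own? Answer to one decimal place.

84.8 dB SPL

3 equal incoherent sources add 10·log₁₀(3) = 4.77 dB over one source.
L_one = 89.6 − 4.77 = 84.8 dB SPL.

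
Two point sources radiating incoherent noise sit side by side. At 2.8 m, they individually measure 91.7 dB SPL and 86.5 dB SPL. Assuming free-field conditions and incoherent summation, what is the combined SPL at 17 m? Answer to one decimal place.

77.2 dB SPL

Combined at 2.8 m: 10·log₁₀(10^(91.7/10)+10^(86.5/10)) = 92.85 dB SPL.
Then apply −20·log₁₀(17/2.8) = -15.67 dB → 77.2 dB SPL.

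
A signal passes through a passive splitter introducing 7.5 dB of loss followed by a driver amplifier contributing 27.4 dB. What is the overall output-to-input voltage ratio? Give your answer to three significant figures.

9.89

Net gain = (−7.5) + 27.4 = 19.9 dB.
Voltage ratio = 10^(19.9/20) = 9.89.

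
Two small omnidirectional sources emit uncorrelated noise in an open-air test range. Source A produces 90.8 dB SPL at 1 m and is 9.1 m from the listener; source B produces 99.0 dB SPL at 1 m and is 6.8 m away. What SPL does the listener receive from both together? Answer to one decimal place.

82.7 dB SPL

At the listener: L_A = 90.8 − 20·log₁₀(9.1) = 71.62 dB; L_B = 99.0 − 20·log₁₀(6.8) = 82.35 dB.
Combined: 10·log₁₀(10^(71.62/10)+10^(82.35/10)) = 82.7 dB SPL.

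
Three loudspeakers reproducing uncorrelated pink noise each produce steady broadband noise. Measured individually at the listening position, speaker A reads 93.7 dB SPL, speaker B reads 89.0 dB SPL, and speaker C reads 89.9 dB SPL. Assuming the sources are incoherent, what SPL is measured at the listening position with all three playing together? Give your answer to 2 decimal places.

96.14 dB SPL

Uncorrelated sources add in intensity (power), not in dB.
L_total = 10·log₁₀(10^(93.7/10) + 10^(89.0/10) + 10^(89.9/10)) = 10·log₁₀(4116000000) = 96.14 dB SPL.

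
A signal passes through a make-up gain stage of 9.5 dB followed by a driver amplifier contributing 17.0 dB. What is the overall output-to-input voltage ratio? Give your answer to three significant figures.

21.1

Net gain = 9.5 + 17.0 = 26.5 dB.
Voltage ratio = 10^(26.5/20) = 21.1.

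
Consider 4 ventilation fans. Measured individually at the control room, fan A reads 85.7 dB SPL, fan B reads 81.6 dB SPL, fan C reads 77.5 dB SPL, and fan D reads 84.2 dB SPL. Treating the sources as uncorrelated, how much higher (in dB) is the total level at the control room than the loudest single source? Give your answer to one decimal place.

3.5 dB

Incoherent sources sum as intensities:
L_total = 10·log₁₀(10^(85.7/10) + 10^(81.6/10) + 10^(77.5/10) + 10^(84.2/10)) = 89.22 dB SPL.
Excess over the loudest (85.7 dB): 89.22 − 85.7 = 3.5 dB.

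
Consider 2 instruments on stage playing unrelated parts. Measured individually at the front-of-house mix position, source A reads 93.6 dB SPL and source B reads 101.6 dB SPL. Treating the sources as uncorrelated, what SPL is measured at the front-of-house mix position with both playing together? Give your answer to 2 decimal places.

102.24 dB SPL

Incoherent sources sum as intensities:
L_total = 10·log₁₀(10^(93.6/10) + 10^(101.6/10)) = 10·log₁₀(16745000000) = 102.24 dB SPL.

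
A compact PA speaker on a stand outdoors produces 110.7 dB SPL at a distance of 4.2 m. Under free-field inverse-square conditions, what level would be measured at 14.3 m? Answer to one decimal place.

100.1 dB SPL

Free-field point source: level drops by 20·log₁₀ of the distance ratio.
ΔL = −20·log₁₀(14.3/4.2) = -10.64 dB, so L₂ = 110.7 + (-10.64) = 100.1 dB SPL.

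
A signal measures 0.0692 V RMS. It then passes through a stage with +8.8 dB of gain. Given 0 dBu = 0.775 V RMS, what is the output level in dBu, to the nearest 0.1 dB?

Input level: 20·log₁₀(0.0692/0.775) = -20.98 dBu.
Output: -20.98 + 8.8 = -12.2 dBu.

-12.2 dBu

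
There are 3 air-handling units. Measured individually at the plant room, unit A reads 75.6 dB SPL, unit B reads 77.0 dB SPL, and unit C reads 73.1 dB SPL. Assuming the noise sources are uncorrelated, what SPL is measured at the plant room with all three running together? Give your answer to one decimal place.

Uncorrelated sources add in intensity (power), not in dB.
L_total = 10·log₁₀(10^(75.6/10) + 10^(77.0/10) + 10^(73.1/10)) = 10·log₁₀(106800000) = 80.3 dB SPL.

80.3 dB SPL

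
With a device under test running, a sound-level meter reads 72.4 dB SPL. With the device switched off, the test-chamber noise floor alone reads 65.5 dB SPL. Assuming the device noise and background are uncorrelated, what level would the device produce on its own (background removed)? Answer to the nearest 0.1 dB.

71.4 dB SPL

Subtract intensities: L_src = 10·log₁₀(10^(L_total/10) − 10^(L_bg/10)).
L_src = 10·log₁₀(10^(72.4/10) − 10^(65.5/10)) = 10·log₁₀(13830000) = 71.4 dB SPL.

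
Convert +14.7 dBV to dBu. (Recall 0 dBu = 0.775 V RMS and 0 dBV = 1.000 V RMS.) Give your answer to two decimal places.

The offset between the scales is 20·log₁₀(0.775/1.000) = −2.214 dB.
So dBu = +14.7 + 2.214 = +16.91 dBu.

+16.91 dBu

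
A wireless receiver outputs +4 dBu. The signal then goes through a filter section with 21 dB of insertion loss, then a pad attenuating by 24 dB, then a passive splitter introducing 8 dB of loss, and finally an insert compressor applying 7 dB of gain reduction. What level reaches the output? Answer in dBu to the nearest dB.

Gain stages sum in dB:
+4 − 21 − 24 − 8 − 7 = -56 dBu.

-56 dBu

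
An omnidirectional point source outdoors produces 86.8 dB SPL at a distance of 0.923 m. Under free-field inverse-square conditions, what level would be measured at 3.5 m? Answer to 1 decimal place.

75.2 dB SPL

Inverse-square spreading gives ΔL = −20·log₁₀(d₂/d₁).
ΔL = −20·log₁₀(3.5/0.923) = -11.58 dB, so L₂ = 86.8 + (-11.58) = 75.2 dB SPL.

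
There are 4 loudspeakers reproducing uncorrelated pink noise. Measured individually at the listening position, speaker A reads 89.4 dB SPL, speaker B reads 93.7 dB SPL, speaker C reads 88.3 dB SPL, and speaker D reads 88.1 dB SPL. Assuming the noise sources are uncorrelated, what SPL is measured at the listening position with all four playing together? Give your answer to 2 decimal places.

96.57 dB SPL

Incoherent sources sum as intensities:
L_total = 10·log₁₀(10^(89.4/10) + 10^(93.7/10) + 10^(88.3/10) + 10^(88.1/10)) = 10·log₁₀(4537000000) = 96.57 dB SPL.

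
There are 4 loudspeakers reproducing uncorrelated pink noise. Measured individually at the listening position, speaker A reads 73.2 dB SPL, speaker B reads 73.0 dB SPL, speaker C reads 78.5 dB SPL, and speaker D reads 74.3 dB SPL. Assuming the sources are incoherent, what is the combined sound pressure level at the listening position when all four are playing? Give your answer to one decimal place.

81.4 dB SPL

Incoherent sources sum as intensities:
L_total = 10·log₁₀(10^(73.2/10) + 10^(73.0/10) + 10^(78.5/10) + 10^(74.3/10)) = 10·log₁₀(138600000) = 81.4 dB SPL.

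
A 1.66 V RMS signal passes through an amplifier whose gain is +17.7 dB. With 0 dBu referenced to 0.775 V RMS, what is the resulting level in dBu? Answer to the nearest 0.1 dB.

+24.3 dBu

Input level: 20·log₁₀(1.66/0.775) = 6.62 dBu.
Output: 6.62 + 17.7 = +24.3 dBu.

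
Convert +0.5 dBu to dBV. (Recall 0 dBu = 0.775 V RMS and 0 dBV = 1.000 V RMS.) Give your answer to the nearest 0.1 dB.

-1.7 dBV

The offset between the scales is 20·log₁₀(0.775/1.000) = −2.214 dB.
So dBV = +0.5 − 2.214 = -1.7 dBV.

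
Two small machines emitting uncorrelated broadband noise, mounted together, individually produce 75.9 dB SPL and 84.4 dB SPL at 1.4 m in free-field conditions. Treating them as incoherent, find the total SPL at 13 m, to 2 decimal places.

65.62 dB SPL

Combined at 1.4 m: 10·log₁₀(10^(75.9/10)+10^(84.4/10)) = 84.974 dB SPL.
Then apply −20·log₁₀(13/1.4) = -19.356 dB → 65.62 dB SPL.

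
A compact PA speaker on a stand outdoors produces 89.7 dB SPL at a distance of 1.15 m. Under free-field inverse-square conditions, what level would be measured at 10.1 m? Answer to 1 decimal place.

Free-field point source: level drops by 20·log₁₀ of the distance ratio.
ΔL = −20·log₁₀(10.1/1.15) = -18.87 dB, so L₂ = 89.7 + (-18.87) = 70.8 dB SPL.

70.8 dB SPL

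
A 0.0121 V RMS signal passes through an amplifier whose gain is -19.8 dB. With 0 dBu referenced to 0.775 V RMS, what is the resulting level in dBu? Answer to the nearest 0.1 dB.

-55.9 dBu

Input level: 20·log₁₀(0.0121/0.775) = -36.13 dBu.
Output: -36.13 − 19.8 = -55.9 dBu.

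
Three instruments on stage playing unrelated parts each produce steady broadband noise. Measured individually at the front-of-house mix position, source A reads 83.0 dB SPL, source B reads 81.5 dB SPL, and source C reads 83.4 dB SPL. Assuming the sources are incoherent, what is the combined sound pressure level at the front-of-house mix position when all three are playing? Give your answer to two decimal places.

Add the sources as powers (linear), then convert back to dB:
L_total = 10·log₁₀(10^(83.0/10) + 10^(81.5/10) + 10^(83.4/10)) = 10·log₁₀(559600000) = 87.48 dB SPL.

87.48 dB SPL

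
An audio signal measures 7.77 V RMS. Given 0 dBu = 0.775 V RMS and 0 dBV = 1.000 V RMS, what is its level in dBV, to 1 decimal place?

+17.8 dBV

dBV = 20·log₁₀(V / 1.000 V).
20·log₁₀(7.77/1.000) = +17.8 dBV.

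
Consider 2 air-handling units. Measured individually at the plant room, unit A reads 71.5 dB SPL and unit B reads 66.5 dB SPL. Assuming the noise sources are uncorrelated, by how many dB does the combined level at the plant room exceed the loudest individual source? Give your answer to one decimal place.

1.2 dB

Add the sources as powers (linear), then convert back to dB:
L_total = 10·log₁₀(10^(71.5/10) + 10^(66.5/10)) = 72.69 dB SPL.
Excess over the loudest (71.5 dB): 72.69 − 71.5 = 1.2 dB.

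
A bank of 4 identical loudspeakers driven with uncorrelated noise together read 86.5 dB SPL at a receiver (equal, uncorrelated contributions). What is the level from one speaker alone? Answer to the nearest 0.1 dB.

80.5 dB SPL

4 equal incoherent sources add 10·log₁₀(4) = 6.02 dB over one source.
L_one = 86.5 − 6.02 = 80.5 dB SPL.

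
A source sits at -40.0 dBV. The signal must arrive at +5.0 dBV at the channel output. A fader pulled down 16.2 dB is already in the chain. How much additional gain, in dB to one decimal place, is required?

61.2 dB

The required make-up gain is the shortfall in the dB sum.
G = +5.0 − (-40.0) + 16.2 = 61.2 dB.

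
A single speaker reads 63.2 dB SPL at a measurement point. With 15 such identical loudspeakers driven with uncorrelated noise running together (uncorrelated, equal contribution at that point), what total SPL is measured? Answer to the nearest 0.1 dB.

15 equal incoherent sources raise the level by 10·log₁₀(15) = 11.76 dB.
L_total = 63.2 + 11.76 = 75.0 dB SPL.

75.0 dB SPL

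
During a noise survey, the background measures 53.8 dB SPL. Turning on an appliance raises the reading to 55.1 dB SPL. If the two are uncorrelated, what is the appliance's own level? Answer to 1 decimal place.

49.2 dB SPL

Remove the background by subtracting linear intensities:
L_src = 10·log₁₀(10^(55.1/10) − 10^(53.8/10)) = 10·log₁₀(83710) = 49.2 dB SPL.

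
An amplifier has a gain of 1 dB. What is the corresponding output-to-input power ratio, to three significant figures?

1.26

Power ratio = 10^(dB/10).
10^(1/10) = 10^(0.1000) = 1.26.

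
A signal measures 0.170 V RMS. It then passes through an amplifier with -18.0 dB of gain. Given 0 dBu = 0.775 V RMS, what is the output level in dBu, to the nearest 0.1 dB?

-31.2 dBu

Input level: 20·log₁₀(0.170/0.775) = -13.18 dBu.
Output: -13.18 − 18.0 = -31.2 dBu.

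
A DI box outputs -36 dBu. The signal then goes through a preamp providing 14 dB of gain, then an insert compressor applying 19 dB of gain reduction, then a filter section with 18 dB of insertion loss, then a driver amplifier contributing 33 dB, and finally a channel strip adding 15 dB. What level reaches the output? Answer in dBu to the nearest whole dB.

Gain stages sum in dB:
-36 + 14 − 19 − 18 + 33 + 15 = -11 dBu.

-11 dBu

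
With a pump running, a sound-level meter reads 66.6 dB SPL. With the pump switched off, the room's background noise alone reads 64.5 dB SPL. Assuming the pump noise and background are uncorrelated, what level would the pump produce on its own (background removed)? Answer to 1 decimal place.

Background correction is a power subtraction:
L_src = 10·log₁₀(10^(66.6/10) − 10^(64.5/10)) = 10·log₁₀(1752000) = 62.4 dB SPL.

62.4 dB SPL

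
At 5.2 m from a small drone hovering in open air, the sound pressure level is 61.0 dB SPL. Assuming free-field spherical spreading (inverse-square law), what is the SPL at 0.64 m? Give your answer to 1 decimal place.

Free-field point source: level drops by 20·log₁₀ of the distance ratio.
ΔL = −20·log₁₀(0.64/5.2) = 18.20 dB, so L₂ = 61.0 + (18.20) = 79.2 dB SPL.

79.2 dB SPL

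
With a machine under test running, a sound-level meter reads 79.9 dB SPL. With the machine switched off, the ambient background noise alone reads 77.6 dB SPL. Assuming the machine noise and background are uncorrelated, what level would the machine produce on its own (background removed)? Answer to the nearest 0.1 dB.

Remove the background by subtracting linear intensities:
L_src = 10·log₁₀(10^(79.9/10) − 10^(77.6/10)) = 10·log₁₀(40180000) = 76.0 dB SPL.

76.0 dB SPL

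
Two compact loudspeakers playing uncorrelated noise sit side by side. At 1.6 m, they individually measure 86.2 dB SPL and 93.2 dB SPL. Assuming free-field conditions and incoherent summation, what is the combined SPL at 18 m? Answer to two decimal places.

72.97 dB SPL

Combined at 1.6 m: 10·log₁₀(10^(86.2/10)+10^(93.2/10)) = 93.990 dB SPL.
Then apply −20·log₁₀(18/1.6) = -21.023 dB → 72.97 dB SPL.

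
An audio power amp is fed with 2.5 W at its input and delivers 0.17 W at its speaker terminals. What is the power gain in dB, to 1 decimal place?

For a power ratio, dB = 10·log₁₀(P₂/P₁).
10·log₁₀(0.17/2.5) = 10·log₁₀(0.06800) = -11.7 dB.

-11.7 dB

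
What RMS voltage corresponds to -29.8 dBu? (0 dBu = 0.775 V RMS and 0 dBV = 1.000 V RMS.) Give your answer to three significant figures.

0.0251 V

V = 0.775 V × 10^(-29.8/20).
= 0.775 × 0.03236 = 0.0251 V.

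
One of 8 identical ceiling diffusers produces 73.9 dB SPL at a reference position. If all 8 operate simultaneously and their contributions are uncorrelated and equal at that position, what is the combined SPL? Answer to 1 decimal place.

8 equal incoherent sources raise the level by 10·log₁₀(8) = 9.03 dB.
L_total = 73.9 + 9.03 = 82.9 dB SPL.

82.9 dB SPL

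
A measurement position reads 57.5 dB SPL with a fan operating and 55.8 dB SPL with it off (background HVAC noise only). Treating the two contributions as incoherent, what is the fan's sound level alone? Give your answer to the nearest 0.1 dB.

52.6 dB SPL

Remove the background by subtracting linear intensities:
L_src = 10·log₁₀(10^(57.5/10) − 10^(55.8/10)) = 10·log₁₀(182200) = 52.6 dB SPL.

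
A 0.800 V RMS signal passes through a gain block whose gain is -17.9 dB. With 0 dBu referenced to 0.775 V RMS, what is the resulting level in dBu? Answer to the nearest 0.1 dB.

-17.6 dBu

Input level: 20·log₁₀(0.800/0.775) = 0.28 dBu.
Output: 0.28 − 17.9 = -17.6 dBu.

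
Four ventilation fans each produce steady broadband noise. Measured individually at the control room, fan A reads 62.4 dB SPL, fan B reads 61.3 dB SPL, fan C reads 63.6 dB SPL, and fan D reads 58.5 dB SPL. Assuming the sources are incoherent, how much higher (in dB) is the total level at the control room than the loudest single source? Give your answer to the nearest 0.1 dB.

Add the sources as powers (linear), then convert back to dB:
L_total = 10·log₁₀(10^(62.4/10) + 10^(61.3/10) + 10^(63.6/10) + 10^(58.5/10)) = 67.84 dB SPL.
Excess over the loudest (63.6 dB): 67.84 − 63.6 = 4.2 dB.

4.2 dB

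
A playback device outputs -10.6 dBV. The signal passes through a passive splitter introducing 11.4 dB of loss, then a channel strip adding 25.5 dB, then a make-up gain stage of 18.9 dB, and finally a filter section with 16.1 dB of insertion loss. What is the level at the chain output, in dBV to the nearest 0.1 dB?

Gain stages sum in dB:
-10.6 − 11.4 + 25.5 + 18.9 − 16.1 = +6.3 dBV.

+6.3 dBV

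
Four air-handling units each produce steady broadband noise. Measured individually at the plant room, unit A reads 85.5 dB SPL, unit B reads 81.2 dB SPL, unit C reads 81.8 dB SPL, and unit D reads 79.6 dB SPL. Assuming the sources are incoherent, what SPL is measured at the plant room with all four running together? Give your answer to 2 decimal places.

Uncorrelated sources add in intensity (power), not in dB.
L_total = 10·log₁₀(10^(85.5/10) + 10^(81.2/10) + 10^(81.8/10) + 10^(79.6/10)) = 10·log₁₀(729200000) = 88.63 dB SPL.

88.63 dB SPL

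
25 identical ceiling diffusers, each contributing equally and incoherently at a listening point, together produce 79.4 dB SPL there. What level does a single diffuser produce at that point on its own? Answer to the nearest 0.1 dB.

65.4 dB SPL

25 equal incoherent sources add 10·log₁₀(25) = 13.98 dB over one source.
L_one = 79.4 − 13.98 = 65.4 dB SPL.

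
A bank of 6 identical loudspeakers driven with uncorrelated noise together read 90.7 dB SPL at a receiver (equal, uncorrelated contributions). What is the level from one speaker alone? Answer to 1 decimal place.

82.9 dB SPL

6 equal incoherent sources add 10·log₁₀(6) = 7.78 dB over one source.
L_one = 90.7 − 7.78 = 82.9 dB SPL.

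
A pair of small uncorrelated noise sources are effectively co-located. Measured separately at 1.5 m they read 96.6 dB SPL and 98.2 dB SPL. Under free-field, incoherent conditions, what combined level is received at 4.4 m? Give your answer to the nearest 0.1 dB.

Combined at 1.5 m: 10·log₁₀(10^(96.6/10)+10^(98.2/10)) = 100.48 dB SPL.
Then apply −20·log₁₀(4.4/1.5) = -9.35 dB → 91.1 dB SPL.

91.1 dB SPL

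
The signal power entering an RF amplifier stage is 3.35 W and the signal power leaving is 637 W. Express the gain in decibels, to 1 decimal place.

22.8 dB

Power is a power quantity, so gain = 10·log₁₀(P_out/P_in).
10·log₁₀(637/3.35) = 10·log₁₀(190.1) = 22.8 dB.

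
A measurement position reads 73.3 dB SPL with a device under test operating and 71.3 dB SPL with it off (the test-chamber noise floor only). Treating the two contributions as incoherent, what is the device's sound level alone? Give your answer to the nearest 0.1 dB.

69.0 dB SPL

Background correction is a power subtraction:
L_src = 10·log₁₀(10^(73.3/10) − 10^(71.3/10)) = 10·log₁₀(7890000) = 69.0 dB SPL.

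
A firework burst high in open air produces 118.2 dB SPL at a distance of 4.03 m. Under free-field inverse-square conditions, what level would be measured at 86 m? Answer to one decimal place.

Free-field point source: level drops by 20·log₁₀ of the distance ratio.
ΔL = −20·log₁₀(86/4.03) = -26.58 dB, so L₂ = 118.2 + (-26.58) = 91.6 dB SPL.

91.6 dB SPL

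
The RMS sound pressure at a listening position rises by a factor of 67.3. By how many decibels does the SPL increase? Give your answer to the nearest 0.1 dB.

SPL change from a pressure ratio uses the 20·log₁₀ form:
20·log₁₀(67.3) = 36.6 dB.

36.6 dB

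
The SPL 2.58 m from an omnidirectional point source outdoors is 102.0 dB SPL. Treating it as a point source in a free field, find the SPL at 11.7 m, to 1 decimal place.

For a point source in a free field, ΔL = −20·log₁₀(d₂/d₁).
ΔL = −20·log₁₀(11.7/2.58) = -13.13 dB, so L₂ = 102.0 + (-13.13) = 88.9 dB SPL.

88.9 dB SPL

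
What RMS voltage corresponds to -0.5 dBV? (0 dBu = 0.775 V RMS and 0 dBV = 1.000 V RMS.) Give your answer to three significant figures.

0.944 V

V = 1.000 V × 10^(-0.5/20).
= 1.000 × 0.9441 = 0.944 V.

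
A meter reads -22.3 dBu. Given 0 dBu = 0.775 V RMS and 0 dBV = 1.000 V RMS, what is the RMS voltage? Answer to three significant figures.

V = 0.775 V × 10^(-22.3/20).
= 0.775 × 0.07674 = 0.0595 V.

0.0595 V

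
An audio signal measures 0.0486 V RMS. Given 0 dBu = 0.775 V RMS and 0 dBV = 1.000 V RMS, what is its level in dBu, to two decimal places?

-24.05 dBu

dBu = 20·log₁₀(V / 0.775 V).
20·log₁₀(0.0486/0.775) = -24.05 dBu.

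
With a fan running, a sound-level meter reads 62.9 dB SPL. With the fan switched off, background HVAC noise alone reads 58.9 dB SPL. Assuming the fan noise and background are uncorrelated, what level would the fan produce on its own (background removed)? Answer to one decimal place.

Background correction is a power subtraction:
L_src = 10·log₁₀(10^(62.9/10) − 10^(58.9/10)) = 10·log₁₀(1174000) = 60.7 dB SPL.

60.7 dB SPL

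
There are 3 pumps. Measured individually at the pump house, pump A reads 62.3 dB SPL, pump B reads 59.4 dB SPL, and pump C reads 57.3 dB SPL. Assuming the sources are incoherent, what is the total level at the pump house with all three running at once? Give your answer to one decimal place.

Add the sources as powers (linear), then convert back to dB:
L_total = 10·log₁₀(10^(62.3/10) + 10^(59.4/10) + 10^(57.3/10)) = 10·log₁₀(3106000) = 64.9 dB SPL.

64.9 dB SPL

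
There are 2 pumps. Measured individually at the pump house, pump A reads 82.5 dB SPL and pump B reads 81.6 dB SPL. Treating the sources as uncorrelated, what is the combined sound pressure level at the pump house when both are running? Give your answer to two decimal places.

Incoherent sources sum as intensities:
L_total = 10·log₁₀(10^(82.5/10) + 10^(81.6/10)) = 10·log₁₀(322400000) = 85.08 dB SPL.

85.08 dB SPL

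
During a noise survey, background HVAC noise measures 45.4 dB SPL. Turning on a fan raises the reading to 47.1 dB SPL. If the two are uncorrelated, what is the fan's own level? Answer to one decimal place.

42.2 dB SPL

Remove the background by subtracting linear intensities:
L_src = 10·log₁₀(10^(47.1/10) − 10^(45.4/10)) = 10·log₁₀(16610) = 42.2 dB SPL.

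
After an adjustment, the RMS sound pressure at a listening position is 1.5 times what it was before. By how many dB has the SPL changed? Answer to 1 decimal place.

3.5 dB

SPL change from a pressure ratio uses the 20·log₁₀ form:
20·log₁₀(1.5) = 3.5 dB.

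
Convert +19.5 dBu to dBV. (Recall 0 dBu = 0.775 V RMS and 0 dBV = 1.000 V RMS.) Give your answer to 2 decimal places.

The offset between the scales is 20·log₁₀(0.775/1.000) = −2.214 dB.
So dBV = +19.5 − 2.214 = +17.29 dBV.

+17.29 dBV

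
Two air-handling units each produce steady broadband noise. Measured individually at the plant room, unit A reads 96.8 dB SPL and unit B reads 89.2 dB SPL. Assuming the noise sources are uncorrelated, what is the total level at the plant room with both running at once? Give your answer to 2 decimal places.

Uncorrelated sources add in intensity (power), not in dB.
L_total = 10·log₁₀(10^(96.8/10) + 10^(89.2/10)) = 10·log₁₀(5618000000) = 97.50 dB SPL.

97.50 dB SPL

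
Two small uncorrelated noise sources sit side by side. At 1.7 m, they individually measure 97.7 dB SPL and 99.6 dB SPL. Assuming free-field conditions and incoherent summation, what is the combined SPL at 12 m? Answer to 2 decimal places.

Combined at 1.7 m: 10·log₁₀(10^(97.7/10)+10^(99.6/10)) = 101.763 dB SPL.
Then apply −20·log₁₀(12/1.7) = -16.975 dB → 84.79 dB SPL.

84.79 dB SPL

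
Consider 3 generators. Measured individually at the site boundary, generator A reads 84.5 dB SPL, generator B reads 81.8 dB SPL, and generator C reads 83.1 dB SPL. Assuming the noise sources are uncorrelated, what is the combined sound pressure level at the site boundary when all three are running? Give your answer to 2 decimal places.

Add the sources as powers (linear), then convert back to dB:
L_total = 10·log₁₀(10^(84.5/10) + 10^(81.8/10) + 10^(83.1/10)) = 10·log₁₀(637400000) = 88.04 dB SPL.

88.04 dB SPL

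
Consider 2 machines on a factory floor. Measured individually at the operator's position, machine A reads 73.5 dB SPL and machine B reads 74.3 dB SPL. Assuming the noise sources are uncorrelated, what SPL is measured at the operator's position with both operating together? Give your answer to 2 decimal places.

76.93 dB SPL

Incoherent sources sum as intensities:
L_total = 10·log₁₀(10^(73.5/10) + 10^(74.3/10)) = 10·log₁₀(49300000) = 76.93 dB SPL.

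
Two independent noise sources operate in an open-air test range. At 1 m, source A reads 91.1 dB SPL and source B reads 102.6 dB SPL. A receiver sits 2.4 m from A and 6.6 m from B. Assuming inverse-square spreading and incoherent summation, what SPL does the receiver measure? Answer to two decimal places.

88.07 dB SPL

At the listener: L_A = 91.1 − 20·log₁₀(2.4) = 83.496 dB; L_B = 102.6 − 20·log₁₀(6.6) = 86.209 dB.
Combined: 10·log₁₀(10^(83.496/10)+10^(86.209/10)) = 88.07 dB SPL.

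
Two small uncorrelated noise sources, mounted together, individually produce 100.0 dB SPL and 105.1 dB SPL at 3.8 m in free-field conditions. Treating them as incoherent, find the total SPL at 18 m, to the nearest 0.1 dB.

92.8 dB SPL

Combined at 3.8 m: 10·log₁₀(10^(100.0/10)+10^(105.1/10)) = 106.27 dB SPL.
Then apply −20·log₁₀(18/3.8) = -13.51 dB → 92.8 dB SPL.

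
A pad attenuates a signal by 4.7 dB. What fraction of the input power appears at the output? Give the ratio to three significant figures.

Power ratio = 10^(dB/10).
10^(-4.7/10) = 10^(-0.4700) = 0.339.

0.339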